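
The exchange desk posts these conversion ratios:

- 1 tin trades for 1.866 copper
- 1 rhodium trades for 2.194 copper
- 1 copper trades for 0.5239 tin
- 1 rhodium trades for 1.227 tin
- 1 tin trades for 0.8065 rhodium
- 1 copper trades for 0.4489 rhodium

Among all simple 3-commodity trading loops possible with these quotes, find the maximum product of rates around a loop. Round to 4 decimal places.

tin→copper→rhodium→tin: 1.866 × 0.4489 × 1.227 = 1.02779
tin→rhodium→copper→tin: 0.8065 × 2.194 × 0.5239 = 0.92702
Maximum is tin→copper→rhodium→tin at 1.0278; arbitrage exists.

1.0278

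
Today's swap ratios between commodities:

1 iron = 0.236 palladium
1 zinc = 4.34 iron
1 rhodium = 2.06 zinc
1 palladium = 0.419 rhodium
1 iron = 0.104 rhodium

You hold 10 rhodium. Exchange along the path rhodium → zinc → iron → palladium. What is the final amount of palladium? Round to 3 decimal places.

10 rhodium × 2.06 = 20.6 zinc
20.6 zinc × 4.34 = 89.404 iron
89.404 iron × 0.236 = 21.099344 palladium

21.099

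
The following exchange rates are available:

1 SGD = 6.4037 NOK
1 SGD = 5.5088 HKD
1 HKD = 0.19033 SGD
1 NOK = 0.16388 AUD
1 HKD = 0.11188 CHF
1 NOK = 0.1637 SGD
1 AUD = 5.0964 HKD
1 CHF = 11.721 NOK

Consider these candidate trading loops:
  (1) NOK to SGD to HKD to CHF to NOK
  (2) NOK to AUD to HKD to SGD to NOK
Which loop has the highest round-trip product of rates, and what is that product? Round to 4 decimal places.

1.1826

(1) 0.1637 × 5.5088 × 0.11188 × 11.721 = 1.18256
(2) 0.16388 × 5.0964 × 0.19033 × 6.4037 = 1.01795
Highest is cycle (1) at 1.1826 (>1, arbitrage).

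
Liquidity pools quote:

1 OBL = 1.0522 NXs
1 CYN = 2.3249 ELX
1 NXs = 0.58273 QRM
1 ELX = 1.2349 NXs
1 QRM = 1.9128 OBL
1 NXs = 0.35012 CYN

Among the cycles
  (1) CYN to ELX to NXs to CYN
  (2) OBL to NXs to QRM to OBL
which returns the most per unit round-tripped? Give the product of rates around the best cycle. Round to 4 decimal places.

(1) 2.3249 × 1.2349 × 0.35012 = 1.00520
(2) 1.0522 × 0.58273 × 1.9128 = 1.17283
Highest is cycle (2) at 1.1728 (>1, arbitrage).

1.1728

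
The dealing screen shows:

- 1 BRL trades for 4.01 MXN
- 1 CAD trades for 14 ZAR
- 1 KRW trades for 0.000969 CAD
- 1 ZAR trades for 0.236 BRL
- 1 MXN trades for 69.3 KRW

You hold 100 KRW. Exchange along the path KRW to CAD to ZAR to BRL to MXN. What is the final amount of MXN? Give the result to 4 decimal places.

1.2838

100 KRW × 0.000969 = 0.0969 CAD
0.0969 CAD × 14 = 1.3566 ZAR
1.3566 ZAR × 0.236 = 0.3201576 BRL
0.3201576 BRL × 4.01 = 1.283831976 MXN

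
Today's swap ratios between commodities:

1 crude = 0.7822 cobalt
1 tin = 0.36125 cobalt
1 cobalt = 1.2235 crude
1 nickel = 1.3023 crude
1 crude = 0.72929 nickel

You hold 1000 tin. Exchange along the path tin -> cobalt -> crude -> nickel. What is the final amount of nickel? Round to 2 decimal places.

322.34

1000 tin × 0.36125 = 361.25 cobalt
361.25 cobalt × 1.2235 = 441.989375 crude
441.989375 crude × 0.72929 = 322.33843129375 nickel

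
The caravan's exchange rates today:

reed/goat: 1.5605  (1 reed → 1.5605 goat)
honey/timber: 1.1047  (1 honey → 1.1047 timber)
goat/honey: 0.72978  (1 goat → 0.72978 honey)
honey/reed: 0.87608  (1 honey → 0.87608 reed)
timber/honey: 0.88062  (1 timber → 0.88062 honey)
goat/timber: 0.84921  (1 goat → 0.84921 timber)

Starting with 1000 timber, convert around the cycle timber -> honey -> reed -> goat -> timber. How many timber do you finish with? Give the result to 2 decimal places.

1000 timber × 0.88062 = 880.62 honey
880.62 honey × 0.87608 = 771.4935696 reed
771.4935696 reed × 1.5605 = 1203.9157153608 goat
1203.9157153608 goat × 0.84921 = 1022.377264641544968 timber

1022.38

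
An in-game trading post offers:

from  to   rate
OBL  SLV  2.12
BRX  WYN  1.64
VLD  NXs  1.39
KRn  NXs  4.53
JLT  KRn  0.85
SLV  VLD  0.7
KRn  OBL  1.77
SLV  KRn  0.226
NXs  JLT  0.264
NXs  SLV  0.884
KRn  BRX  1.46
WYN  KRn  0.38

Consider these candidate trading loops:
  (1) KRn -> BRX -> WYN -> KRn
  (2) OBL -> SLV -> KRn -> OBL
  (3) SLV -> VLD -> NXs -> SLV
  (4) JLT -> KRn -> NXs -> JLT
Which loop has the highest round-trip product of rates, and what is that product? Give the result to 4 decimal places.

(1) 1.46 × 1.64 × 0.38 = 0.90987
(2) 2.12 × 0.226 × 1.77 = 0.84804
(3) 0.7 × 1.39 × 0.884 = 0.86013
(4) 0.85 × 4.53 × 0.264 = 1.01653
Highest is cycle (4) at 1.0165 (>1, arbitrage).

1.0165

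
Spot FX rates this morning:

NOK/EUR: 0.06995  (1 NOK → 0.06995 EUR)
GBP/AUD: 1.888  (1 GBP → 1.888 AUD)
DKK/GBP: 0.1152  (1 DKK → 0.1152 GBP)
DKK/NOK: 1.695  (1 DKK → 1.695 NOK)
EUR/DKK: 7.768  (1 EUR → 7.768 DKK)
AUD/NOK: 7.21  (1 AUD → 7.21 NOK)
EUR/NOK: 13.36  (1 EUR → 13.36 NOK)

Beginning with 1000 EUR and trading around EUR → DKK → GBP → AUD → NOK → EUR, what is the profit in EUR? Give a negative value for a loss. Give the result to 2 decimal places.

1000 EUR × 7.768 = 7768 DKK
7768 DKK × 0.1152 = 894.8736 GBP
894.8736 GBP × 1.888 = 1689.5213568 AUD
1689.5213568 AUD × 7.21 = 12181.448982528 NOK
12181.448982528 NOK × 0.06995 = 852.0923563278336 EUR
Net change: 852.0923563278336 − 1000 = -147.9076436721664 EUR

-147.91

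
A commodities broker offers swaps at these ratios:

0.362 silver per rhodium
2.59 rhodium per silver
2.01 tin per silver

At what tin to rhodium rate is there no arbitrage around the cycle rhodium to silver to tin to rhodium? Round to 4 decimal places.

1.3743

Known legs of the cycle: 0.362 × 2.01 = 0.72762
For no arbitrage the full-cycle product must be 1, so the missing rate is 1 / 0.72762 ≈ 1.374344.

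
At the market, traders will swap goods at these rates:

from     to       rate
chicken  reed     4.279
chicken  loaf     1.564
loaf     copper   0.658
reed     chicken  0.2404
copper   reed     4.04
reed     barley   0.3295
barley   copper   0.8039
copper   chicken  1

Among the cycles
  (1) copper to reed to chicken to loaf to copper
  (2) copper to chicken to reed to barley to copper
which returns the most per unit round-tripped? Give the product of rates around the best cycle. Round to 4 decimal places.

(1) 4.04 × 0.2404 × 1.564 × 0.658 = 0.99949
(2) 1 × 4.279 × 0.3295 × 0.8039 = 1.13344
Highest is cycle (2) at 1.1334 (>1, arbitrage).

1.1334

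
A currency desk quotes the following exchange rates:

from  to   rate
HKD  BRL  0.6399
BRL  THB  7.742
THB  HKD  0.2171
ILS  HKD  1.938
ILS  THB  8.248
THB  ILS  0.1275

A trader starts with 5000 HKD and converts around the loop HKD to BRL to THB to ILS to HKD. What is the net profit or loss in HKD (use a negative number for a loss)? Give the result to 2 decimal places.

1120.67

5000 HKD × 0.6399 = 3199.5 BRL
3199.5 BRL × 7.742 = 24770.529 THB
24770.529 THB × 0.1275 = 3158.2424475 ILS
3158.2424475 ILS × 1.938 = 6120.673863255 HKD
Net change: 6120.673863255 − 5000 = 1120.673863255 HKD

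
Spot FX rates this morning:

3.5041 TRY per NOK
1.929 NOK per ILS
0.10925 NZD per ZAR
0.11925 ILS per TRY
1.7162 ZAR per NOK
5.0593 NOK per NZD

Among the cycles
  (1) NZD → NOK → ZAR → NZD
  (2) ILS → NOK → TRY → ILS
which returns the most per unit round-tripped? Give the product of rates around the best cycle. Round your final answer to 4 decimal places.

(1) 5.0593 × 1.7162 × 0.10925 = 0.94859
(2) 1.929 × 3.5041 × 0.11925 = 0.80606
Highest is cycle (1) at 0.9486 (≤1, no arbitrage).

0.9486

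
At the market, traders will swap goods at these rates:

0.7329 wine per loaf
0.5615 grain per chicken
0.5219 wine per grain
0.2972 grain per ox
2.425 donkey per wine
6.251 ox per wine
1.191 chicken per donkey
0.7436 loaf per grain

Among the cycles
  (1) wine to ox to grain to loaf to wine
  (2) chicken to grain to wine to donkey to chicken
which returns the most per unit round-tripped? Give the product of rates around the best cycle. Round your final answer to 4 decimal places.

(1) 6.251 × 0.2972 × 0.7436 × 0.7329 = 1.01247
(2) 0.5615 × 0.5219 × 2.425 × 1.191 = 0.84637
Highest is cycle (1) at 1.0125 (>1, arbitrage).

1.0125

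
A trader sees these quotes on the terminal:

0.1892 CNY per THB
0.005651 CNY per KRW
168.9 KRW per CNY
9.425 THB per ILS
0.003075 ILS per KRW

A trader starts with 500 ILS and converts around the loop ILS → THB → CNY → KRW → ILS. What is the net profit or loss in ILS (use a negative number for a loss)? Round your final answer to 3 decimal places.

500 ILS × 9.425 = 4712.5 THB
4712.5 THB × 0.1892 = 891.605 CNY
891.605 CNY × 168.9 = 150592.0845 KRW
150592.0845 KRW × 0.003075 = 463.0706598375 ILS
Net change: 463.0706598375 − 500 = -36.9293401625 ILS

-36.929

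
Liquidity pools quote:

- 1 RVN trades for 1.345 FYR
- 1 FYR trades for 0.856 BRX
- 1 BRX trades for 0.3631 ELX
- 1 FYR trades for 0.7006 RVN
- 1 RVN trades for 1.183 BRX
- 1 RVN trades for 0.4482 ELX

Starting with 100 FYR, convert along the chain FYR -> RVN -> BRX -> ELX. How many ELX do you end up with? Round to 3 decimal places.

30.094

100 FYR × 0.7006 = 70.06 RVN
70.06 RVN × 1.183 = 82.88098 BRX
82.88098 BRX × 0.3631 = 30.094083838 ELX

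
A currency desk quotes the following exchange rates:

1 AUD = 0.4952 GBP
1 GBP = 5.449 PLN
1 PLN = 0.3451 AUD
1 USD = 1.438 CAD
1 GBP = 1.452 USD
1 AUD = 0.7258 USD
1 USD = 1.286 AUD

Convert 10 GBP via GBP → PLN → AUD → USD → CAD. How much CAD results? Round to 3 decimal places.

10 GBP × 5.449 = 54.49 PLN
54.49 PLN × 0.3451 = 18.804499 AUD
18.804499 AUD × 0.7258 = 13.6483053742 USD
13.6483053742 USD × 1.438 = 19.6262631280996 CAD

19.626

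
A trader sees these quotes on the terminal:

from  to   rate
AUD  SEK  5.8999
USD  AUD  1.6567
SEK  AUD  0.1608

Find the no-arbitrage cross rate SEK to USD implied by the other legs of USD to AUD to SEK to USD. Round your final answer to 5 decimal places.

0.10231

Known legs of the cycle: 1.6567 × 5.8999 = 9.77436433
For no arbitrage the full-cycle product must be 1, so the missing rate is 1 / 9.77436433 ≈ 0.1023084.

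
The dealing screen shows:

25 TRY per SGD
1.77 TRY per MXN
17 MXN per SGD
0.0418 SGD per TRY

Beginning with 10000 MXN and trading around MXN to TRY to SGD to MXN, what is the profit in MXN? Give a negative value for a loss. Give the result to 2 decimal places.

10000 MXN × 1.77 = 17700 TRY
17700 TRY × 0.0418 = 739.86 SGD
739.86 SGD × 17 = 12577.62 MXN
Net change: 12577.62 − 10000 = 2577.62 MXN

2577.62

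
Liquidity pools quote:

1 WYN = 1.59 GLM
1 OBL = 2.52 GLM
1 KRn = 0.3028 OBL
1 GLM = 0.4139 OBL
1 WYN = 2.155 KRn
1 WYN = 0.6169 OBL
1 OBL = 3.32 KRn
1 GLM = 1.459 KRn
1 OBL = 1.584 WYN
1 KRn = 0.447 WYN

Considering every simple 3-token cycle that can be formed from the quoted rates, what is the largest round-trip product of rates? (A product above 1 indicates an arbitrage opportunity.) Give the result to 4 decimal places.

GLM→KRn→OBL→GLM: 1.459 × 0.3028 × 2.52 = 1.11330
GLM→OBL→WYN→GLM: 0.4139 × 1.584 × 1.59 = 1.04243
GLM→KRn→WYN→GLM: 1.459 × 0.447 × 1.59 = 1.03696
WYN→KRn→OBL→WYN: 2.155 × 0.3028 × 1.584 = 1.03361
WYN→OBL→KRn→WYN: 0.6169 × 3.32 × 0.447 = 0.91550
Maximum is GLM→KRn→OBL→GLM at 1.1133; arbitrage exists.

1.1133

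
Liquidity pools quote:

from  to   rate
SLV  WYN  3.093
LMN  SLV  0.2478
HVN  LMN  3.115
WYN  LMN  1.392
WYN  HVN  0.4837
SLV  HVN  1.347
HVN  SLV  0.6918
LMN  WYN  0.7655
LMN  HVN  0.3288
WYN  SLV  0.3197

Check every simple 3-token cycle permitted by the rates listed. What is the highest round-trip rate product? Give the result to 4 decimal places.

1.1534

LMN→WYN→HVN→LMN: 0.7655 × 0.4837 × 3.115 = 1.15340
LMN→SLV→WYN→LMN: 0.2478 × 3.093 × 1.392 = 1.06689
LMN→SLV→HVN→LMN: 0.2478 × 1.347 × 3.115 = 1.03975
WYN→HVN→SLV→WYN: 0.4837 × 0.6918 × 3.093 = 1.03499
Maximum is LMN→WYN→HVN→LMN at 1.1534; arbitrage exists.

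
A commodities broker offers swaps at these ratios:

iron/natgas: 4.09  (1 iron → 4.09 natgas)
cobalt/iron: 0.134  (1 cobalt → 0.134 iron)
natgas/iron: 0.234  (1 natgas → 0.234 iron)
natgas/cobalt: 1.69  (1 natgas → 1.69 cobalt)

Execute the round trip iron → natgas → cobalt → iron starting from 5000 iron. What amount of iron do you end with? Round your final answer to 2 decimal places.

4631.11

5000 iron × 4.09 = 20450 natgas
20450 natgas × 1.69 = 34560.5 cobalt
34560.5 cobalt × 0.134 = 4631.107 iron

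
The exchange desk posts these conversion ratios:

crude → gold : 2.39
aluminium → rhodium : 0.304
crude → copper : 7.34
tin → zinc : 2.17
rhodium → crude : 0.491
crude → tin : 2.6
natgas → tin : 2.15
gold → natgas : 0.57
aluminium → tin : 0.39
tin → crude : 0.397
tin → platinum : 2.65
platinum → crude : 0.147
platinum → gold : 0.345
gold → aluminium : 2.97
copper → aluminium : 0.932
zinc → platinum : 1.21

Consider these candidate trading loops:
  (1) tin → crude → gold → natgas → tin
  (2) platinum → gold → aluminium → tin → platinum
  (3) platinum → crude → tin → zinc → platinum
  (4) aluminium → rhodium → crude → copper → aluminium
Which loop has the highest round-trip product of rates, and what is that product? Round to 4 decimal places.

1.1628

(1) 0.397 × 2.39 × 0.57 × 2.15 = 1.16279
(2) 0.345 × 2.97 × 0.39 × 2.65 = 1.05898
(3) 0.147 × 2.6 × 2.17 × 1.21 = 1.00354
(4) 0.304 × 0.491 × 7.34 × 0.932 = 1.02110
Highest is cycle (1) at 1.1628 (>1, arbitrage).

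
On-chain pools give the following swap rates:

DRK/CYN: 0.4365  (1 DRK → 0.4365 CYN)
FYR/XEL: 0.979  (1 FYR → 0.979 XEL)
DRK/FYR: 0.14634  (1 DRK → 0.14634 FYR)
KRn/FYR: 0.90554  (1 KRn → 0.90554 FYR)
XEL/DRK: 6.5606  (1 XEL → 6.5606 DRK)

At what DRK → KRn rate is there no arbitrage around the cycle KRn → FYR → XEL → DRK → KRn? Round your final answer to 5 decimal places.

0.17194

Known legs of the cycle: 0.90554 × 0.979 × 6.5606 = 5.816127123796
For no arbitrage the full-cycle product must be 1, so the missing rate is 1 / 5.816127123796 ≈ 0.1719357.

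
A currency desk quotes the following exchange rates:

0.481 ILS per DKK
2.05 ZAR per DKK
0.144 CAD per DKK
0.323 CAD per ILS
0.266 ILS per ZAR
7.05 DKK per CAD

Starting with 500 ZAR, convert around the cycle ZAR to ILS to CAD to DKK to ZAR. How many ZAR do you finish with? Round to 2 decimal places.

500 ZAR × 0.266 = 133 ILS
133 ILS × 0.323 = 42.959 CAD
42.959 CAD × 7.05 = 302.86095 DKK
302.86095 DKK × 2.05 = 620.8649475 ZAR

620.86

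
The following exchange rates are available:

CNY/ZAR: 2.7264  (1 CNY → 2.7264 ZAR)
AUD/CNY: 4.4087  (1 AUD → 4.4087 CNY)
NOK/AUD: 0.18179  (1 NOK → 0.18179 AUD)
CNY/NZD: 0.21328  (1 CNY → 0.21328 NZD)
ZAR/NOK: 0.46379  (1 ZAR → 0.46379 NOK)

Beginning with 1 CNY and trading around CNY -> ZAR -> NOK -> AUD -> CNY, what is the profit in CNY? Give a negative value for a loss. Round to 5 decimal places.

0.01342

1 CNY × 2.7264 = 2.7264 ZAR
2.7264 ZAR × 0.46379 = 1.264477056 NOK
1.264477056 NOK × 0.18179 = 0.22986928401024 AUD
0.22986928401024 AUD × 4.4087 = 1.013424712415945088 CNY
Net change: 1.013424712415945088 − 1 = 0.013424712415945088 CNY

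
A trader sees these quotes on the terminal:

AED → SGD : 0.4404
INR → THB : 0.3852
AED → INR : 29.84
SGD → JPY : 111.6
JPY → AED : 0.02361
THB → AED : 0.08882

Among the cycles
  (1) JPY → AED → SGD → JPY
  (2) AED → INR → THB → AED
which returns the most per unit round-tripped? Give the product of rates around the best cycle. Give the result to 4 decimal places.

1.1604

(1) 0.02361 × 0.4404 × 111.6 = 1.16040
(2) 29.84 × 0.3852 × 0.08882 = 1.02093
Highest is cycle (1) at 1.1604 (>1, arbitrage).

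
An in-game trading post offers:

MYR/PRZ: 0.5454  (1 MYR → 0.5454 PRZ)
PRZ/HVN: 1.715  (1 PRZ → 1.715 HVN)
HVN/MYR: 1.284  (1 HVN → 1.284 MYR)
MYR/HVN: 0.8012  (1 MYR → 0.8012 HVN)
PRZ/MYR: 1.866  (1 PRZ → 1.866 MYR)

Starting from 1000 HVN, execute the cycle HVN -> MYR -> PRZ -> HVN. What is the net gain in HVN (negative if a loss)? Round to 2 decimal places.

201.00

1000 HVN × 1.284 = 1284 MYR
1284 MYR × 0.5454 = 700.2936 PRZ
700.2936 PRZ × 1.715 = 1201.003524 HVN
Net change: 1201.003524 − 1000 = 201.003524 HVN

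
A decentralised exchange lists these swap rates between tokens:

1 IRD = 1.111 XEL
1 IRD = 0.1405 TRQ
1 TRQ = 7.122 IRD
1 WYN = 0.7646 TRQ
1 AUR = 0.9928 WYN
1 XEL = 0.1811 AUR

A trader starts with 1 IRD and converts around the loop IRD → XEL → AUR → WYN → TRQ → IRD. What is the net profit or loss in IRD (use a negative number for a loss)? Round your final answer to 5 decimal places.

1 IRD × 1.111 = 1.111 XEL
1.111 XEL × 0.1811 = 0.2012021 AUR
0.2012021 AUR × 0.9928 = 0.19975344488 WYN
0.19975344488 WYN × 0.7646 = 0.152731483955248 TRQ
0.152731483955248 TRQ × 7.122 = 1.087753628729276256 IRD
Net change: 1.087753628729276256 − 1 = 0.087753628729276256 IRD

0.08775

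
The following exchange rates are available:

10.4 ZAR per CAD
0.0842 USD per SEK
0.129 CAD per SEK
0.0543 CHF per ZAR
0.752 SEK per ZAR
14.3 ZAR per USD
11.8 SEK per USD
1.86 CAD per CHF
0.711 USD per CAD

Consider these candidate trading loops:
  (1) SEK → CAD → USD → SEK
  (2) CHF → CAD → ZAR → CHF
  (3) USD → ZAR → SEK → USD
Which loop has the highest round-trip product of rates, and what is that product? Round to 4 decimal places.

1.0823

(1) 0.129 × 0.711 × 11.8 = 1.08228
(2) 1.86 × 10.4 × 0.0543 = 1.05038
(3) 14.3 × 0.752 × 0.0842 = 0.90545
Highest is cycle (1) at 1.0823 (>1, arbitrage).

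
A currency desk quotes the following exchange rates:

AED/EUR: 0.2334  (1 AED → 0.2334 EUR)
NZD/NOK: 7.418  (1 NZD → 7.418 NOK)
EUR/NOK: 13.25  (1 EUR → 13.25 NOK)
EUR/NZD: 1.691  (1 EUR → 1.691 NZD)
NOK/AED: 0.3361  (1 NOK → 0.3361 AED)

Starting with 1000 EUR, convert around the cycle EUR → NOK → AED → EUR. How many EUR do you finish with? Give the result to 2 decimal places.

1000 EUR × 13.25 = 13250 NOK
13250 NOK × 0.3361 = 4453.325 AED
4453.325 AED × 0.2334 = 1039.406055 EUR

1039.41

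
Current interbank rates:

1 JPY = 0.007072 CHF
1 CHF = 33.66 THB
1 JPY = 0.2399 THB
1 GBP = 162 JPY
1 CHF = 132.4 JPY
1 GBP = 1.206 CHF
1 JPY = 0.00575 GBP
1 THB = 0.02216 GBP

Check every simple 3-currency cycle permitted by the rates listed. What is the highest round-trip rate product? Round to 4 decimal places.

GBP→CHF→JPY→GBP: 1.206 × 132.4 × 0.00575 = 0.91813
GBP→CHF→THB→GBP: 1.206 × 33.66 × 0.02216 = 0.89956
GBP→JPY→THB→GBP: 162 × 0.2399 × 0.02216 = 0.86122
Maximum is GBP→CHF→JPY→GBP at 0.9181; no arbitrage — every cycle loses value.

0.9181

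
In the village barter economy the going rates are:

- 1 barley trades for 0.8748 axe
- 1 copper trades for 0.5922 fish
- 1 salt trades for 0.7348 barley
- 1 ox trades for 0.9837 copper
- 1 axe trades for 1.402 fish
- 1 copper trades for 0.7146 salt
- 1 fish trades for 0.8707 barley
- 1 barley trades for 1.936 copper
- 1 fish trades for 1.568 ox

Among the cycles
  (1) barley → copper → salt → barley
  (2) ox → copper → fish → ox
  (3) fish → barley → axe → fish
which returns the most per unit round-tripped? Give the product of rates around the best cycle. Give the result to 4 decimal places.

(1) 1.936 × 0.7146 × 0.7348 = 1.01657
(2) 0.9837 × 0.5922 × 1.568 = 0.91343
(3) 0.8707 × 0.8748 × 1.402 = 1.06789
Highest is cycle (3) at 1.0679 (>1, arbitrage).

1.0679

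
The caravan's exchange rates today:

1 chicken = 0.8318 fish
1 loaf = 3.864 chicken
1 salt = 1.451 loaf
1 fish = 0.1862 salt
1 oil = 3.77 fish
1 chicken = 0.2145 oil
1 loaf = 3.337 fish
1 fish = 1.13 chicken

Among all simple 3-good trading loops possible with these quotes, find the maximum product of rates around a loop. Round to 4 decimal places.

0.9138

oil→fish→chicken→oil: 3.77 × 1.13 × 0.2145 = 0.91379
salt→loaf→fish→salt: 1.451 × 3.337 × 0.1862 = 0.90158
Maximum is oil→fish→chicken→oil at 0.9138; no arbitrage — every cycle loses value.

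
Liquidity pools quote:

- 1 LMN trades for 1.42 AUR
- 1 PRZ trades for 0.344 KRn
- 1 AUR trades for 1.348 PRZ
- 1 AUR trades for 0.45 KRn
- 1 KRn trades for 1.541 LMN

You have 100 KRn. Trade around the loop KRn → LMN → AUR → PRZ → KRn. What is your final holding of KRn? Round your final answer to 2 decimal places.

100 KRn × 1.541 = 154.1 LMN
154.1 LMN × 1.42 = 218.822 AUR
218.822 AUR × 1.348 = 294.972056 PRZ
294.972056 PRZ × 0.344 = 101.470387264 KRn

101.47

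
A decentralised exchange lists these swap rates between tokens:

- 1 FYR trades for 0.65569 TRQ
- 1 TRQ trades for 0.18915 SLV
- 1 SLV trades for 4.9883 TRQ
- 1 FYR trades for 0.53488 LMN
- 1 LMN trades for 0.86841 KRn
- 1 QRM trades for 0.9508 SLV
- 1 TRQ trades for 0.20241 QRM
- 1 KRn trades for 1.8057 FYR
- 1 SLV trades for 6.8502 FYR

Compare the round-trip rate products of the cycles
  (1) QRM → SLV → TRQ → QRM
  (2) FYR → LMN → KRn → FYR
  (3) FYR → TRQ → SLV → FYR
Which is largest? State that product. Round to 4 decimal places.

(1) 0.9508 × 4.9883 × 0.20241 = 0.96001
(2) 0.53488 × 0.86841 × 1.8057 = 0.83874
(3) 0.65569 × 0.18915 × 6.8502 = 0.84959
Highest is cycle (1) at 0.9600 (≤1, no arbitrage).

0.9600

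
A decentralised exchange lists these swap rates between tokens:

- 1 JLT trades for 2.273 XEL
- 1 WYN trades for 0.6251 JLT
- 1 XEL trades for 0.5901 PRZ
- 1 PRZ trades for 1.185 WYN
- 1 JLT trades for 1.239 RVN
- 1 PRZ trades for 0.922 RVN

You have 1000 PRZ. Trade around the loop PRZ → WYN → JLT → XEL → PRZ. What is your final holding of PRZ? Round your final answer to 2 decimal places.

993.56

1000 PRZ × 1.185 = 1185 WYN
1185 WYN × 0.6251 = 740.7435 JLT
740.7435 JLT × 2.273 = 1683.7099755 XEL
1683.7099755 XEL × 0.5901 = 993.55725654255 PRZ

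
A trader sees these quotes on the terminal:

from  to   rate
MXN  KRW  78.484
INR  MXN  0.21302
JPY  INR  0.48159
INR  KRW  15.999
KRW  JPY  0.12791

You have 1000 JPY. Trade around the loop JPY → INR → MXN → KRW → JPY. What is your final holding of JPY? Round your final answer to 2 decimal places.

1029.87

1000 JPY × 0.48159 = 481.59 INR
481.59 INR × 0.21302 = 102.5883018 MXN
102.5883018 MXN × 78.484 = 8051.5402784712 KRW
8051.5402784712 KRW × 0.12791 = 1029.872517019251192 JPY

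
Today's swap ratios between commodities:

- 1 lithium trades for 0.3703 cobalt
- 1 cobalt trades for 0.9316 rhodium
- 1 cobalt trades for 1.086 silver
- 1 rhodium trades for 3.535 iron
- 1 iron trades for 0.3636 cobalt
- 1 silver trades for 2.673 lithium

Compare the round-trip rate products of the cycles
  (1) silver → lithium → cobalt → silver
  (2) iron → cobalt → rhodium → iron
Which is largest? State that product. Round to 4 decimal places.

(1) 2.673 × 0.3703 × 1.086 = 1.07494
(2) 0.3636 × 0.9316 × 3.535 = 1.19741
Highest is cycle (2) at 1.1974 (>1, arbitrage).

1.1974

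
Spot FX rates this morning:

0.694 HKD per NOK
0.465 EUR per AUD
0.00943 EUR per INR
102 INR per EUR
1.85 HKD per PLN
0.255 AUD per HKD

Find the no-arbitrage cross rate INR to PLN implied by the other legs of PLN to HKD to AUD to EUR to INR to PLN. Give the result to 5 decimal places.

Known legs of the cycle: 1.85 × 0.255 × 0.465 × 102 = 22.3751025
For no arbitrage the full-cycle product must be 1, so the missing rate is 1 / 22.3751025 ≈ 0.0446925.

0.04469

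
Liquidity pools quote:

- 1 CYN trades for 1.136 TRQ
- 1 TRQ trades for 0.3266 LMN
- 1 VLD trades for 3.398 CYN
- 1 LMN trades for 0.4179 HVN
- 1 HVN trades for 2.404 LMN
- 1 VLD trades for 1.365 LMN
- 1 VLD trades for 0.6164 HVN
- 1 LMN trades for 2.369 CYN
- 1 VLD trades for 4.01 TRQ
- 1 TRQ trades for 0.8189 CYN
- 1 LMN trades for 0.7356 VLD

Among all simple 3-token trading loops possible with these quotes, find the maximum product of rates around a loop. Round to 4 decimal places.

LMN→VLD→HVN→LMN: 0.7356 × 0.6164 × 2.404 = 1.09003
LMN→VLD→TRQ→LMN: 0.7356 × 4.01 × 0.3266 = 0.96339
LMN→CYN→TRQ→LMN: 2.369 × 1.136 × 0.3266 = 0.87894
Maximum is LMN→VLD→HVN→LMN at 1.0900; arbitrage exists.

1.0900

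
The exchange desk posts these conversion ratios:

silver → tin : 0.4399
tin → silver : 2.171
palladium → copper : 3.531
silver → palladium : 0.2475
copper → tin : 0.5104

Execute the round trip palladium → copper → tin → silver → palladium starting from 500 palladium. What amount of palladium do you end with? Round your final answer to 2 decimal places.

484.19

500 palladium × 3.531 = 1765.5 copper
1765.5 copper × 0.5104 = 901.1112 tin
901.1112 tin × 2.171 = 1956.3124152 silver
1956.3124152 silver × 0.2475 = 484.187322762 palladium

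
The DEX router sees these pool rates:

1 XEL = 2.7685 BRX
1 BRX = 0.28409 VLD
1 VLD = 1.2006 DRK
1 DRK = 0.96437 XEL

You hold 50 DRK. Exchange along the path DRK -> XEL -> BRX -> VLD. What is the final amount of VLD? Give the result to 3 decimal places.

50 DRK × 0.96437 = 48.2185 XEL
48.2185 XEL × 2.7685 = 133.49291725 BRX
133.49291725 BRX × 0.28409 = 37.9240028615525 VLD

37.924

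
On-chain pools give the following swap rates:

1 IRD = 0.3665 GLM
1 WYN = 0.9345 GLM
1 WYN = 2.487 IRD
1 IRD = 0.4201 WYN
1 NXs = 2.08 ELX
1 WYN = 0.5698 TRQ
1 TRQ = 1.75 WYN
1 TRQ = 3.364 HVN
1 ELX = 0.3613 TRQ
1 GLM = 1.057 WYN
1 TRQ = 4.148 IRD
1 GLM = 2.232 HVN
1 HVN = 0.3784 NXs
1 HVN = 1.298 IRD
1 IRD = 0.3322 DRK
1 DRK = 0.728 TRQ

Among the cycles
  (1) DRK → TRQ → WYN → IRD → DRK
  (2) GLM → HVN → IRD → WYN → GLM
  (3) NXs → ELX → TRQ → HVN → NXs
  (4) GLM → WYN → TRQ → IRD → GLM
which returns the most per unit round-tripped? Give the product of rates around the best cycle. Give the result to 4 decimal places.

1.1374

(1) 0.728 × 1.75 × 2.487 × 0.3322 = 1.05256
(2) 2.232 × 1.298 × 0.4201 × 0.9345 = 1.13737
(3) 2.08 × 0.3613 × 3.364 × 0.3784 = 0.95662
(4) 1.057 × 0.5698 × 4.148 × 0.3665 = 0.91561
Highest is cycle (2) at 1.1374 (>1, arbitrage).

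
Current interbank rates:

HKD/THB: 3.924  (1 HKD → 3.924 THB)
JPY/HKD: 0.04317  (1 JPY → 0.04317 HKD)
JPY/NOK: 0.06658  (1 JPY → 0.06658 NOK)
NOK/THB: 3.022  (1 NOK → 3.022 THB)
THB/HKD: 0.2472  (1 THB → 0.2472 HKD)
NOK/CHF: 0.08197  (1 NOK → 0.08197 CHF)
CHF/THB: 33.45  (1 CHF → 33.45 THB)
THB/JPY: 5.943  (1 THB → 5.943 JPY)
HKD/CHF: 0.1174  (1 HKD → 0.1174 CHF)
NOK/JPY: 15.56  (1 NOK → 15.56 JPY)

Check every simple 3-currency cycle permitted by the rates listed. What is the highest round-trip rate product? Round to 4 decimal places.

THB→JPY→NOK→THB: 5.943 × 0.06658 × 3.022 = 1.19576
HKD→THB→JPY→HKD: 3.924 × 5.943 × 0.04317 = 1.00674
HKD→CHF→THB→HKD: 0.1174 × 33.45 × 0.2472 = 0.97076
Maximum is THB→JPY→NOK→THB at 1.1958; arbitrage exists.

1.1958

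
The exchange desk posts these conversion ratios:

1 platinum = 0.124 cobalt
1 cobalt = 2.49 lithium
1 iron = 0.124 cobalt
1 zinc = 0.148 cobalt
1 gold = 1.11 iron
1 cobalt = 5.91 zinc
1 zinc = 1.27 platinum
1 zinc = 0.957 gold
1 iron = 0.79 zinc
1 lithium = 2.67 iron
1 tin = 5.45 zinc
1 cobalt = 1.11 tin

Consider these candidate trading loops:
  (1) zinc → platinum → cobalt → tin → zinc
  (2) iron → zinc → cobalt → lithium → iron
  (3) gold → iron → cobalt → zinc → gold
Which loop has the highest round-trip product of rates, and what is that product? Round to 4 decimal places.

0.9527

(1) 1.27 × 0.124 × 1.11 × 5.45 = 0.95268
(2) 0.79 × 0.148 × 2.49 × 2.67 = 0.77732
(3) 1.11 × 0.124 × 5.91 × 0.957 = 0.77847
Highest is cycle (1) at 0.9527 (≤1, no arbitrage).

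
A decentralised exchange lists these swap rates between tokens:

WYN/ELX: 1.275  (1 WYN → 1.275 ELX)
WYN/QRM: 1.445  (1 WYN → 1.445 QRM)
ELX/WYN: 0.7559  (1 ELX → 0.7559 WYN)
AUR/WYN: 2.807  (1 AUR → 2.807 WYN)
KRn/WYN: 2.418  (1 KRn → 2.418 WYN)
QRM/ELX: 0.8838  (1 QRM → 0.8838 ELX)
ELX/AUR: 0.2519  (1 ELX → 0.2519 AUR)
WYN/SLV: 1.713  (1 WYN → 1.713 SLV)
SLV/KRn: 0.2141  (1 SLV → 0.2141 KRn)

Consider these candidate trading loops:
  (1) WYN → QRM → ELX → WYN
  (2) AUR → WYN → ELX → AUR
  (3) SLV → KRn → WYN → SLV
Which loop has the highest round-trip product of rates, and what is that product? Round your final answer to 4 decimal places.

0.9654

(1) 1.445 × 0.8838 × 0.7559 = 0.96535
(2) 2.807 × 1.275 × 0.2519 = 0.90153
(3) 0.2141 × 2.418 × 1.713 = 0.88681
Highest is cycle (1) at 0.9654 (≤1, no arbitrage).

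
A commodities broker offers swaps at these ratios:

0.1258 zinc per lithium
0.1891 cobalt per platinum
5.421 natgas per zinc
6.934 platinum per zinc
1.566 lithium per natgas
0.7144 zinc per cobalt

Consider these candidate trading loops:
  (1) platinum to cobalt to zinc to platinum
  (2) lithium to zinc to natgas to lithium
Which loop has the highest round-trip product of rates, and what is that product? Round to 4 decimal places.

(1) 0.1891 × 0.7144 × 6.934 = 0.93674
(2) 0.1258 × 5.421 × 1.566 = 1.06795
Highest is cycle (2) at 1.0680 (>1, arbitrage).

1.0680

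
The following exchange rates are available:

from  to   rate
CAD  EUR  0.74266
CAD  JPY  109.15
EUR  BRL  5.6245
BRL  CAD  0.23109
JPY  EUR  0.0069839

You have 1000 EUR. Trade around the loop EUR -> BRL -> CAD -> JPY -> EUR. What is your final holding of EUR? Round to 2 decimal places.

990.80

1000 EUR × 5.6245 = 5624.5 BRL
5624.5 BRL × 0.23109 = 1299.765705 CAD
1299.765705 CAD × 109.15 = 141869.42670075 JPY
141869.42670075 JPY × 0.0069839 = 990.801889135367925 EUR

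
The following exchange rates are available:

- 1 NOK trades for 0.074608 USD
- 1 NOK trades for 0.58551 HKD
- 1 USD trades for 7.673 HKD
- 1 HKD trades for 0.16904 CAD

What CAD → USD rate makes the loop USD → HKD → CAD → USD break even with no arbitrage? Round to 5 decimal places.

0.77098

Known legs of the cycle: 7.673 × 0.16904 = 1.29704392
For no arbitrage the full-cycle product must be 1, so the missing rate is 1 / 1.29704392 ≈ 0.7709839.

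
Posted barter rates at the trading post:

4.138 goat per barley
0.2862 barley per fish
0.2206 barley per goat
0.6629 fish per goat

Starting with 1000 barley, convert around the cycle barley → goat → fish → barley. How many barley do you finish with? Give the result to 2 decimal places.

1000 barley × 4.138 = 4138 goat
4138 goat × 0.6629 = 2743.0802 fish
2743.0802 fish × 0.2862 = 785.06955324 barley

785.07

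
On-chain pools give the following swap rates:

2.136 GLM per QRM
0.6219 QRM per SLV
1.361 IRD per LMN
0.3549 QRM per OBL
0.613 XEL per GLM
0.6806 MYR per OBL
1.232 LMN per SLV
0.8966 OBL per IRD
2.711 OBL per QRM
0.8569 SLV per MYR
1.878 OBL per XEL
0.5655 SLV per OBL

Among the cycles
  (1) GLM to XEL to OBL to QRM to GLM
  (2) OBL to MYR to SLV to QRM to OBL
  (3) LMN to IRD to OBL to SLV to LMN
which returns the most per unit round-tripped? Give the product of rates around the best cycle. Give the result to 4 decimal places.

(1) 0.613 × 1.878 × 0.3549 × 2.136 = 0.87270
(2) 0.6806 × 0.8569 × 0.6219 × 2.711 = 0.98327
(3) 1.361 × 0.8966 × 0.5655 × 1.232 = 0.85016
Highest is cycle (2) at 0.9833 (≤1, no arbitrage).

0.9833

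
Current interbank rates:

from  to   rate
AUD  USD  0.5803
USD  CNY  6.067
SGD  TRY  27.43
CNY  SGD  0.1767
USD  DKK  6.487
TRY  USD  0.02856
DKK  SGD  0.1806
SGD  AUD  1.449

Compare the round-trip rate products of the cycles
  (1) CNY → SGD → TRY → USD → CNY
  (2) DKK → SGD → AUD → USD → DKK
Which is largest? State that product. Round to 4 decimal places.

0.9851

(1) 0.1767 × 27.43 × 0.02856 × 6.067 = 0.83984
(2) 0.1806 × 1.449 × 0.5803 × 6.487 = 0.98511
Highest is cycle (2) at 0.9851 (≤1, no arbitrage).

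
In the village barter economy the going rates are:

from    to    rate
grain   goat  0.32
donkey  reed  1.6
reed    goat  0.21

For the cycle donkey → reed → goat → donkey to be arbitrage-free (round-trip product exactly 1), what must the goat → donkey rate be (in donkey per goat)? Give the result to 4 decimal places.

Known legs of the cycle: 1.6 × 0.21 = 0.336
For no arbitrage the full-cycle product must be 1, so the missing rate is 1 / 0.336 ≈ 2.976190.

2.9762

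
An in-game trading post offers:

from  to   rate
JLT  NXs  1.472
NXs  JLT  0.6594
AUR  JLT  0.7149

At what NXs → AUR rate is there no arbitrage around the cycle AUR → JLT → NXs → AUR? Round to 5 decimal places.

0.95027

Known legs of the cycle: 0.7149 × 1.472 = 1.0523328
For no arbitrage the full-cycle product must be 1, so the missing rate is 1 / 1.0523328 ≈ 0.9502697.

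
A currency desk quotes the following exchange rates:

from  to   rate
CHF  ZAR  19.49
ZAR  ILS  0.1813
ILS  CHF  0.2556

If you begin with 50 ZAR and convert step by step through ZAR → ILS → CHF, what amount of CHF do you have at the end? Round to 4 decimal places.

50 ZAR × 0.1813 = 9.065 ILS
9.065 ILS × 0.2556 = 2.317014 CHF

2.3170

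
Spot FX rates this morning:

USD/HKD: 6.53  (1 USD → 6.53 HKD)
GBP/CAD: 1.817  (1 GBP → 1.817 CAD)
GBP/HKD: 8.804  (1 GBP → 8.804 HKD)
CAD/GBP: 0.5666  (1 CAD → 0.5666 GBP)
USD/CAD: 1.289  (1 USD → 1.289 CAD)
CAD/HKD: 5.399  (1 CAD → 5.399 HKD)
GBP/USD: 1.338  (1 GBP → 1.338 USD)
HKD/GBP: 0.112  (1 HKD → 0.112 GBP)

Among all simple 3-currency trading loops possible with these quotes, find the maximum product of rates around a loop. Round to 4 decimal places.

GBP→CAD→HKD→GBP: 1.817 × 5.399 × 0.112 = 1.09872
GBP→USD→HKD→GBP: 1.338 × 6.53 × 0.112 = 0.97856
GBP→USD→CAD→GBP: 1.338 × 1.289 × 0.5666 = 0.97720
Maximum is GBP→CAD→HKD→GBP at 1.0987; arbitrage exists.

1.0987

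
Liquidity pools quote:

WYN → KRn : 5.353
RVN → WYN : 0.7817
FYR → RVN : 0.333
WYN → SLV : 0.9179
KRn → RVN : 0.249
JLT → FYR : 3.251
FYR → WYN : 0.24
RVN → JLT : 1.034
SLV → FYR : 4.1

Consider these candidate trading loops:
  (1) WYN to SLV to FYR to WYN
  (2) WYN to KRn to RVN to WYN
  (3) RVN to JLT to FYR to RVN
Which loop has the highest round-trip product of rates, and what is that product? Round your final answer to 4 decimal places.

1.1194

(1) 0.9179 × 4.1 × 0.24 = 0.90321
(2) 5.353 × 0.249 × 0.7817 = 1.04193
(3) 1.034 × 3.251 × 0.333 = 1.11939
Highest is cycle (3) at 1.1194 (>1, arbitrage).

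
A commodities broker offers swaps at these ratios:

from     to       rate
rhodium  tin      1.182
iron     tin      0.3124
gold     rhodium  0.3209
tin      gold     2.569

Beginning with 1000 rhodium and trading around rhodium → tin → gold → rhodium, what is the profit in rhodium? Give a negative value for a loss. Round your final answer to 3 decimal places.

1000 rhodium × 1.182 = 1182 tin
1182 tin × 2.569 = 3036.558 gold
3036.558 gold × 0.3209 = 974.4314622 rhodium
Net change: 974.4314622 − 1000 = -25.5685378 rhodium

-25.569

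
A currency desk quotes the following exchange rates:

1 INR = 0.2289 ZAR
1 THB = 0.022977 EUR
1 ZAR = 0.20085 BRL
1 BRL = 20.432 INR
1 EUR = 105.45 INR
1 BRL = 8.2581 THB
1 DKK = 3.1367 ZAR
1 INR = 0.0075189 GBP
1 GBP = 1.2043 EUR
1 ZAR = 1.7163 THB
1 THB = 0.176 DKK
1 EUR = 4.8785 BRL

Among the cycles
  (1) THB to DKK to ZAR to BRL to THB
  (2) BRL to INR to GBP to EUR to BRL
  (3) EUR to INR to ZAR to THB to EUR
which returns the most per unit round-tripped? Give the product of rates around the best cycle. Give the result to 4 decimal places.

0.9519

(1) 0.176 × 3.1367 × 0.20085 × 8.2581 = 0.91567
(2) 20.432 × 0.0075189 × 1.2043 × 4.8785 = 0.90258
(3) 105.45 × 0.2289 × 1.7163 × 0.022977 = 0.95187
Highest is cycle (3) at 0.9519 (≤1, no arbitrage).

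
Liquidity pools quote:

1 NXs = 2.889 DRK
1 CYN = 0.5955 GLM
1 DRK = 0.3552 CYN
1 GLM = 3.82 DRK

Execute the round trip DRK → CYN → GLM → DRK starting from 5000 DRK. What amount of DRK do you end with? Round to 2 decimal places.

5000 DRK × 0.3552 = 1776 CYN
1776 CYN × 0.5955 = 1057.608 GLM
1057.608 GLM × 3.82 = 4040.06256 DRK

4040.06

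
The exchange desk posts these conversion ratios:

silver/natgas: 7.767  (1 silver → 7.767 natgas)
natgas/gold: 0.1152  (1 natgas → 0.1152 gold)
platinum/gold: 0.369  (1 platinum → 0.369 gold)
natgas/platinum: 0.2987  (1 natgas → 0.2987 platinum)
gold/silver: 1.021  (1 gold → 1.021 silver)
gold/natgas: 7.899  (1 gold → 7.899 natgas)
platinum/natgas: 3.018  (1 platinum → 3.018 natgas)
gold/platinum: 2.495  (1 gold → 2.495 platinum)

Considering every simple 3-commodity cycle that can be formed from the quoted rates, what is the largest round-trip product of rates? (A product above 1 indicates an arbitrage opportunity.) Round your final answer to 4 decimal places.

0.9135

gold→silver→natgas→gold: 1.021 × 7.767 × 0.1152 = 0.91355
gold→natgas→platinum→gold: 7.899 × 0.2987 × 0.369 = 0.87063
gold→platinum→natgas→gold: 2.495 × 3.018 × 0.1152 = 0.86745
Maximum is gold→silver→natgas→gold at 0.9135; no arbitrage — every cycle loses value.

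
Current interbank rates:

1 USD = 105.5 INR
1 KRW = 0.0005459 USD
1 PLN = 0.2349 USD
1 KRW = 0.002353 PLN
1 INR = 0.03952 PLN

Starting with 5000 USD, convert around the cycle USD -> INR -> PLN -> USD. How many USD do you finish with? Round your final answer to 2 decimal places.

4896.91

5000 USD × 105.5 = 527500 INR
527500 INR × 0.03952 = 20846.8 PLN
20846.8 PLN × 0.2349 = 4896.91332 USD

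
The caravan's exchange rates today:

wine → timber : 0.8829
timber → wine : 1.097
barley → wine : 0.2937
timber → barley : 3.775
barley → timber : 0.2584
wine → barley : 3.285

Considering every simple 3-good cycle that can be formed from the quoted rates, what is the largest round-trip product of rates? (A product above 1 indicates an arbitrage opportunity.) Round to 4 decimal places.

timber→barley→wine→timber: 3.775 × 0.2937 × 0.8829 = 0.97889
timber→wine→barley→timber: 1.097 × 3.285 × 0.2584 = 0.93118
Maximum is timber→barley→wine→timber at 0.9789; no arbitrage — every cycle loses value.

0.9789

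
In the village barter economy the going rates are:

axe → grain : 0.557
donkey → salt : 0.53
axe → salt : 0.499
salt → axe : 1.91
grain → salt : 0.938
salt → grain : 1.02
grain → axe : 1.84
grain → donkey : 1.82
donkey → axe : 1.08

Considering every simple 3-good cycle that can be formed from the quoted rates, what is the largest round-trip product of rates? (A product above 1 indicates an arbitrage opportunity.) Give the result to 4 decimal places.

grain→donkey→axe→grain: 1.82 × 1.08 × 0.557 = 1.09484
grain→salt→axe→grain: 0.938 × 1.91 × 0.557 = 0.99791
grain→donkey→salt→grain: 1.82 × 0.53 × 1.02 = 0.98389
grain→axe→salt→grain: 1.84 × 0.499 × 1.02 = 0.93652
Maximum is grain→donkey→axe→grain at 1.0948; arbitrage exists.

1.0948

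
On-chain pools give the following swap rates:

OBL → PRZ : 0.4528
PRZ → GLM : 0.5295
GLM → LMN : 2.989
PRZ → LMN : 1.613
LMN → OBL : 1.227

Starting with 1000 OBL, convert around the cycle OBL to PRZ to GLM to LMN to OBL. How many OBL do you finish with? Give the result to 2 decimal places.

1000 OBL × 0.4528 = 452.8 PRZ
452.8 PRZ × 0.5295 = 239.7576 GLM
239.7576 GLM × 2.989 = 716.6354664 LMN
716.6354664 LMN × 1.227 = 879.3117172728 OBL

879.31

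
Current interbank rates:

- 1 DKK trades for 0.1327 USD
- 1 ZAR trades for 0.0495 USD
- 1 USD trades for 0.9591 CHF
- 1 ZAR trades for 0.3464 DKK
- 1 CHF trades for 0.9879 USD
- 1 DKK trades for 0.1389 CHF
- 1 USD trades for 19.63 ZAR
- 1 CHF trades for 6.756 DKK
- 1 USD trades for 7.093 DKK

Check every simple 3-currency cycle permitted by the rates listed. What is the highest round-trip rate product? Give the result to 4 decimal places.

DKK→CHF→USD→DKK: 0.1389 × 0.9879 × 7.093 = 0.97330
DKK→USD→ZAR→DKK: 0.1327 × 19.63 × 0.3464 = 0.90234
DKK→USD→CHF→DKK: 0.1327 × 0.9591 × 6.756 = 0.85985
Maximum is DKK→CHF→USD→DKK at 0.9733; no arbitrage — every cycle loses value.

0.9733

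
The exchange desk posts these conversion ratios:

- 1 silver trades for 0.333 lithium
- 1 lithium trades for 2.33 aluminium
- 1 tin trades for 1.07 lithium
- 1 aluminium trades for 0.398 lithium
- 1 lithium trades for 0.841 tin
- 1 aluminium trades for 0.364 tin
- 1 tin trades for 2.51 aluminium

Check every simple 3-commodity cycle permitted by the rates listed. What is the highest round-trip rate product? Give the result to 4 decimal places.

0.9075

tin→lithium→aluminium→tin: 1.07 × 2.33 × 0.364 = 0.90749
tin→aluminium→lithium→tin: 2.51 × 0.398 × 0.841 = 0.84014
Maximum is tin→lithium→aluminium→tin at 0.9075; no arbitrage — every cycle loses value.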